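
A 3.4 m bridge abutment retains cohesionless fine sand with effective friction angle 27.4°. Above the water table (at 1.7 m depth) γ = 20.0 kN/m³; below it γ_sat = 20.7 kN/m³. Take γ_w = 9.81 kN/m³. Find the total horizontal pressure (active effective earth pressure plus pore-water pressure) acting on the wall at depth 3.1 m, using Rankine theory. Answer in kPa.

K_a = (1 − sin φ)/(1 + sin φ) = 0.3697.
γ' = 20.7 − 9.81 = 10.89 kN/m³.
Effective vertical stress at 3.1 m: σ'_v = 20.0×1.7 + 10.89×1.40 = 49.25 kPa.
σ'_h = K_a σ'_v = 0.3697 × 49.25 = 18.21 kPa; u = γ_w × 1.40 = 13.73 kPa.
Total σ_h = 18.21 + 13.73 = 31.94 kPa.

31.9 kPa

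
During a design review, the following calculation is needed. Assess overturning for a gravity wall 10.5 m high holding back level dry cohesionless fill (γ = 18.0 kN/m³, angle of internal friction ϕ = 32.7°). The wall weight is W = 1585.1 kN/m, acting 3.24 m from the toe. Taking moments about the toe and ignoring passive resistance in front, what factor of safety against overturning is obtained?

K_a = tan²(45° − 32.7°/2) = 0.2985.
P_a = ½K_aγH² = 0.5×0.2985×18.0×10.5² = 296.2 kN/m, acting at H/3 = 3.500 m above the base.
Overturning moment M_o = P_a × H/3 = 296.2 × 3.500 = 1037.
Resisting moment M_r = W × 3.24 = 1585.1 × 3.24 = 5136.
FS_overturning = M_r/M_o = 5136/1037 = 4.954.

4.95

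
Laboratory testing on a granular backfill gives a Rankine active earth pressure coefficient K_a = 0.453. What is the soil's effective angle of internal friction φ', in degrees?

22.1°

K_a = tan²(45° − φ/2) ⇒ 45° − φ/2 = arctan(√0.453) = 33.94°.
φ = 2(45° − 33.94°) = 22.11°.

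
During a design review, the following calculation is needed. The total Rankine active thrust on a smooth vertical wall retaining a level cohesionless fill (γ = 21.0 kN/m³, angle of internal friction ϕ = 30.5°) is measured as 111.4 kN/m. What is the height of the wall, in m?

K_a = 0.3267. P_a = ½ K_a γ H² ⇒ H = √(2P_a/(K_a γ)).
H = √(2×111.4/(0.3267×21.0)) = 5.699 m.

5.70 m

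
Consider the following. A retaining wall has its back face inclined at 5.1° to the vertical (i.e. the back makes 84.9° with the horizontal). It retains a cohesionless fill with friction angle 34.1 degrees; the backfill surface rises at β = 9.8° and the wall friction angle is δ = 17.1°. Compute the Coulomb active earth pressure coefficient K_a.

K_a = sin²(α+φ) / [sin²α · sin(α−δ) · (1 + √{sin(φ+δ)sin(φ−β) / (sin(α−δ)sin(α+β))})²].
With α = 84.9°, φ = 34.1°, δ = 17.1°, β = 9.8°: K_a = 0.3296.

0.330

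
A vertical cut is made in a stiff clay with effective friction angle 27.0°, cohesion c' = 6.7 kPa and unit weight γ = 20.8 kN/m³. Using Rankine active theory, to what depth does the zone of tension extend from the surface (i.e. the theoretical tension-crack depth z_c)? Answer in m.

1.05 m

K_a = tan²(45° − 27.0°/2) = 0.3755; √K_a = 0.6128.
The active pressure is zero where K_a γ z = 2c√K_a, so z_c = 2c/(γ√K_a) = 2×6.7/(20.8×0.6128) = 1.051 m.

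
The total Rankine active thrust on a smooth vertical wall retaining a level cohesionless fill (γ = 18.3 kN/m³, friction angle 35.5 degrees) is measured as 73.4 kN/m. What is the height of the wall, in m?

K_a = 0.2653. P_a = ½ K_a γ H² ⇒ H = √(2P_a/(K_a γ)).
H = √(2×73.4/(0.2653×18.3)) = 5.499 m.

5.50 m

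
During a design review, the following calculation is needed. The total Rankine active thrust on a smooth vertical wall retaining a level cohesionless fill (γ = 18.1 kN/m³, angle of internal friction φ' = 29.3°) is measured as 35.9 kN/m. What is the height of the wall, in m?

K_a = 0.3428. P_a = ½ K_a γ H² ⇒ H = √(2P_a/(K_a γ)).
H = √(2×35.9/(0.3428×18.1)) = 3.402 m.

3.40 m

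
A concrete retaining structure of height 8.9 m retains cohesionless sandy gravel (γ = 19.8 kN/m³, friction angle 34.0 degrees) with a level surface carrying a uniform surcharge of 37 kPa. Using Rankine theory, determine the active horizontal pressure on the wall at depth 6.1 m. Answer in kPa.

K_a = (1 − sin φ)/(1 + sin φ) = 0.2827.
σ_v = γz + q = 19.8 × 6.1 + 37 = 157.8 kPa.
σ_h = K_a σ_v = 0.2827 × 157.8 = 44.61 kPa.

44.6 kPa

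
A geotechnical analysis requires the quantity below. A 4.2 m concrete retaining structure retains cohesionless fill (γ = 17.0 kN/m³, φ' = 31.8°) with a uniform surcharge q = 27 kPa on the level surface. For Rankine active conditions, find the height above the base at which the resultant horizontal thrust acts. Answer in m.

1.70 m

K_a = 0.3098.
Triangular part P₁ = ½K_aγH² = 46.45 at H/3 = 1.400 m; rectangular part P₂ = K_a q H = 35.13 at H/2 = 2.100 m.
ȳ = (P₁·1.400 + P₂·2.100)/(P₁+P₂) = 1.701 m.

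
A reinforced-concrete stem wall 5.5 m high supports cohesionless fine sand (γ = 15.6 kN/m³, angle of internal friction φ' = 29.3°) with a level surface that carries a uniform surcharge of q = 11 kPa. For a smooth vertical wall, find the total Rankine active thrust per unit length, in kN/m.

K_a = tan²(45° − φ/2) = 0.3428.
Soil triangle: ½ K_a γ H² = 0.5×0.3428×15.6×5.5² = 80.89 kN/m.
Surcharge rectangle: K_a q H = 0.3428×11×5.5 = 20.74 kN/m.
Total = 80.89 + 20.74 = 101.6 kN/m.

102 kN/m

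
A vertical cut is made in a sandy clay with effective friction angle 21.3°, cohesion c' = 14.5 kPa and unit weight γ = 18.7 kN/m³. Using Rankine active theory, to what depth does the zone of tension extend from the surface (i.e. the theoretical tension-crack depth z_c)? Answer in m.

2.27 m

K_a = tan²(45° − 21.3°/2) = 0.4671; √K_a = 0.6834.
The active pressure is zero where K_a γ z = 2c√K_a, so z_c = 2c/(γ√K_a) = 2×14.5/(18.7×0.6834) = 2.269 m.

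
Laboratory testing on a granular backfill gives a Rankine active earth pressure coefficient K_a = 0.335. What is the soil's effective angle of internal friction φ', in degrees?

29.9°

K_a = tan²(45° − φ/2) ⇒ 45° − φ/2 = arctan(√0.335) = 30.06°.
φ = 2(45° − 30.06°) = 29.88°.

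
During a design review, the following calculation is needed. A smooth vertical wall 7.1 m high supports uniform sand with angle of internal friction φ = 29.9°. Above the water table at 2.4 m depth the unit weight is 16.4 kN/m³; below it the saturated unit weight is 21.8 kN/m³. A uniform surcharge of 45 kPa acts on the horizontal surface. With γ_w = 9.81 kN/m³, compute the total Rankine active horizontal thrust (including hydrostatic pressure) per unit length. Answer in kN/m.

K_a = tan²(45° − φ/2) = 0.3347.
γ' = 21.8 − 9.81 = 11.99 kN/m³. h₂ = H − d_w = 4.7 m.
σ'_h: at surface K_a·q = 15.06; at WT K_a(q+γd_w) = 28.23; at base K_a(q+γd_w+γ'h₂) = 47.09 kPa.
P₁ = ½(15.06+28.23)×2.4 = 51.95; P₂ = ½(28.23+47.09)×4.7 = 177.0; P_w = ½γ_w h₂² = 108.4.
Total = 51.95+177.0+108.4 = 337.3 kN/m.

337 kN/m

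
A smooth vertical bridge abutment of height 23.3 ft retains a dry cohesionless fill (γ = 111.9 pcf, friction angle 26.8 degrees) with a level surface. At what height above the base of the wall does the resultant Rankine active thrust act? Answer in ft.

K_a = 0.3785.
The pressure distribution is triangular, so the resultant acts at H/3 above the base = 23.3/3 = 7.767 ft.

7.77 ft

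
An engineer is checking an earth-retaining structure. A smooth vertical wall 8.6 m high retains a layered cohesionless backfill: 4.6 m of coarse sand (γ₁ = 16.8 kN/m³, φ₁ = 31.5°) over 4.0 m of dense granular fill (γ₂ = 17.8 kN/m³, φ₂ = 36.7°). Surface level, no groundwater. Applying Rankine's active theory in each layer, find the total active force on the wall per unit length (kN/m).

K_a1 = tan²(45°−31.5°/2) = 0.3136; K_a2 = tan²(45°−36.7°/2) = 0.2519.
Layer 1: σ at base = K_a1 γ₁ h₁ = 24.24 kPa; P₁ = ½×24.24×4.6 = 55.75.
Layer 2: σ_v at top = γ₁h₁ = 77.28; σ_h top = K_a2×77.28 = 19.46; σ_h base = K_a2×(77.28+17.8×4.0) = 37.40.
P₂ = ½(19.46+37.40)×4.0 = 113.7. Total P_a = 55.75+113.7 = 169.5 kN/m.

169 kN/m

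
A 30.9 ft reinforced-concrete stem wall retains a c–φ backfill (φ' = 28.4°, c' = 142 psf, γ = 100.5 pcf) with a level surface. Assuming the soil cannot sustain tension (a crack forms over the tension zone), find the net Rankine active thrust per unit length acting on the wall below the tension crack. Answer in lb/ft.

12200 lb/ft

K_a = 0.3554; √K_a = 0.5961.
Tension-crack depth z_c = 2c/(γ√K_a) = 2×142/(100.5×0.5961) = 4.740 ft.
σ_a at base = K_a γ H − 2c√K_a = 0.3554×100.5×30.9 − 2×142×0.5961 = 934.3 psf.
P_a = ½ × 934.3 × (H − z_c) = 0.5×934.3×26.16 = 12220 lb/ft.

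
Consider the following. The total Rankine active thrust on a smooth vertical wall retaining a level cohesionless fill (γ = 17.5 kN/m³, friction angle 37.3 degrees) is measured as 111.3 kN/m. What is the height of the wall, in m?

K_a = 0.2453. P_a = ½ K_a γ H² ⇒ H = √(2P_a/(K_a γ)).
H = √(2×111.3/(0.2453×17.5)) = 7.200 m.

7.20 m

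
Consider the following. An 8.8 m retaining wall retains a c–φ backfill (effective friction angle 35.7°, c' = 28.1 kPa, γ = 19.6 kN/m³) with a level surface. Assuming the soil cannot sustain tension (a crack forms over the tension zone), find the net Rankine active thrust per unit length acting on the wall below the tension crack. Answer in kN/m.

K_a = 0.2630; √K_a = 0.5128.
Tension-crack depth z_c = 2c/(γ√K_a) = 2×28.1/(19.6×0.5128) = 5.591 m.
σ_a at base = K_a γ H − 2c√K_a = 0.2630×19.6×8.8 − 2×28.1×0.5128 = 16.54 kPa.
P_a = ½ × 16.54 × (H − z_c) = 0.5×16.54×3.209 = 26.54 kN/m.

26.5 kN/m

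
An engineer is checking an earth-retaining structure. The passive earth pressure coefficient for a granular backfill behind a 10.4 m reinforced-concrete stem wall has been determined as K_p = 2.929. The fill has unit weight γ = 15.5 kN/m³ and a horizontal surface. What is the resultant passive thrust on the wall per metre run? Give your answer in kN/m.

P = ½ K_p γ H² = 0.5 × 2.929 × 15.5 × 10.4² = 2455 kN/m.

2460 kN/m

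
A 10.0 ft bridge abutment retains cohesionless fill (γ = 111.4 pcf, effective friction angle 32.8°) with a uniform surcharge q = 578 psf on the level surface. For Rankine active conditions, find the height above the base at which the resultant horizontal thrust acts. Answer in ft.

4.18 ft

K_a = 0.2973.
Triangular part P₁ = ½K_aγH² = 1656 at H/3 = 3.333 ft; rectangular part P₂ = K_a q H = 1718 at H/2 = 5.000 ft.
ȳ = (P₁·3.333 + P₂·5.000)/(P₁+P₂) = 4.182 ft.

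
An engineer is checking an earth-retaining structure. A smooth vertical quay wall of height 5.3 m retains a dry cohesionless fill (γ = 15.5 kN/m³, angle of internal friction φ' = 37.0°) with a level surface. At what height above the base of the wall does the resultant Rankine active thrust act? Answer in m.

K_a = 0.2486.
The pressure distribution is triangular, so the resultant acts at H/3 above the base = 5.3/3 = 1.767 m.

1.77 m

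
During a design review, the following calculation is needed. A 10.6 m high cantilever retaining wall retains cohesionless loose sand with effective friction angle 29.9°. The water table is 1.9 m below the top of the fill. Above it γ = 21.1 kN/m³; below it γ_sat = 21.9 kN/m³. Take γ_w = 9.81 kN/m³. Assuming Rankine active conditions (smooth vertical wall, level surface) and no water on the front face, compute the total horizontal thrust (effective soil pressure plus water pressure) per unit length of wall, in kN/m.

K_a = tan²(45° − φ/2) = 0.3347.
γ' = 21.9 − 9.81 = 12.09 kN/m³. Depth below WT = 8.7 m.
σ'_h at WT = K_a γ d_w = 13.42 kPa; at base = 13.42 + K_a γ' × 8.7 = 48.62 kPa.
P₁ (0–1.9 m) = ½×13.42×1.9 = 12.75. P₂ (1.9–10.6 m) = ½(13.42+48.62)×8.7 = 269.9.
P_w = ½ γ_w h₂² = 0.5×9.81×8.7² = 371.3. Total = 12.75+269.9+371.3 = 653.9 kN/m.

654 kN/m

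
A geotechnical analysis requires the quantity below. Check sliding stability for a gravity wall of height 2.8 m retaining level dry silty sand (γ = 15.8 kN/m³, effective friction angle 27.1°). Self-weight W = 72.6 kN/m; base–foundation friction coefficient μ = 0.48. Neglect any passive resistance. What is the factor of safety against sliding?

1.50

K_a = tan²(45° − 27.1°/2) = 0.3741.
P_a = ½K_aγH² = 0.5×0.3741×15.8×2.8² = 23.17 kN/m, acting at H/3 = 0.9333 m above the base.
FS_sliding = μW / P_a = 0.48×72.6 / 23.17 = 1.504.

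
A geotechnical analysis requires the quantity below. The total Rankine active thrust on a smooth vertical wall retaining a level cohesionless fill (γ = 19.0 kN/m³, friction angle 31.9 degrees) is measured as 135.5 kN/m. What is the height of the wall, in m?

6.80 m

K_a = 0.3085. P_a = ½ K_a γ H² ⇒ H = √(2P_a/(K_a γ)).
H = √(2×135.5/(0.3085×19.0)) = 6.799 m.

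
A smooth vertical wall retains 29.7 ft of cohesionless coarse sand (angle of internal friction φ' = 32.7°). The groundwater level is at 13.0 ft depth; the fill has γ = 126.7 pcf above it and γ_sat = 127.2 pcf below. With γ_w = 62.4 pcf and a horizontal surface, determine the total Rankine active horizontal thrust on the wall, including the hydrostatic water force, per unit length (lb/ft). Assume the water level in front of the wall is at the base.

22800 lb/ft

K_a = tan²(45° − φ/2) = 0.2985.
γ' = 127.2 − 62.4 = 64.80 pcf. Depth below WT = 16.7 ft.
σ'_h at WT = K_a γ d_w = 491.7 psf; at base = 491.7 + K_a γ' × 16.7 = 814.7 psf.
P₁ (0–13.0 ft) = ½×491.7×13.0 = 3196. P₂ (13.0–29.7 ft) = ½(491.7+814.7)×16.7 = 10910.
P_w = ½ γ_w h₂² = 0.5×62.4×16.7² = 8701. Total = 3196+10910+8701 = 22810 lb/ft.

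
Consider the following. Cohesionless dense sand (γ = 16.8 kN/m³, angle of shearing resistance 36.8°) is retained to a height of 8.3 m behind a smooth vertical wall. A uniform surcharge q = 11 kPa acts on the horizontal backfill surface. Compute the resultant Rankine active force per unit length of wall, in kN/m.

168 kN/m

K_a = tan²(45° − φ/2) = 0.2508.
Soil triangle: ½ K_a γ H² = 0.5×0.2508×16.8×8.3² = 145.1 kN/m.
Surcharge rectangle: K_a q H = 0.2508×11×8.3 = 22.89 kN/m.
Total = 145.1 + 22.89 = 168.0 kN/m.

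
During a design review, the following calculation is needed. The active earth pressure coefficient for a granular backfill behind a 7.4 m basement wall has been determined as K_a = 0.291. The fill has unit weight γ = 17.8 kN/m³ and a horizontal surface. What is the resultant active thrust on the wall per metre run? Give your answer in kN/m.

P = ½ K_a γ H² = 0.5 × 0.291 × 17.8 × 7.4² = 141.8 kN/m.

142 kN/m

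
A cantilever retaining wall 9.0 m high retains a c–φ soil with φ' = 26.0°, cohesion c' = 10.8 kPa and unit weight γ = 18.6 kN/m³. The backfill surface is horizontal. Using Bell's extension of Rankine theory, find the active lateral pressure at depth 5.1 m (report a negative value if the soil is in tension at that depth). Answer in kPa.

K_a = (1 − sin φ)/(1 + sin φ) = 0.3905.
σ_a = K_a γ z − 2c√K_a = 0.3905×18.6×5.1 − 2×10.8×0.6249 = 23.54 kPa.

23.5 kPa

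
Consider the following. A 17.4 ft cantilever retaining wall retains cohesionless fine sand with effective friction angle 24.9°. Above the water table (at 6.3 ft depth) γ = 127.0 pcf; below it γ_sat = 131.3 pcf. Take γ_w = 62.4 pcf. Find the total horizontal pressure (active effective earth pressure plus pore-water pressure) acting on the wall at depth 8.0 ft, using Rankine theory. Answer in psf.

K_a = (1 − sin φ)/(1 + sin φ) = 0.4074.
γ' = 131.3 − 62.4 = 68.90 pcf.
Effective vertical stress at 8.0 ft: σ'_v = 127.0×6.3 + 68.90×1.70 = 917.2 psf.
σ'_h = K_a σ'_v = 0.4074 × 917.2 = 373.7 psf; u = γ_w × 1.70 = 106.1 psf.
Total σ_h = 373.7 + 106.1 = 479.8 psf.

480 psf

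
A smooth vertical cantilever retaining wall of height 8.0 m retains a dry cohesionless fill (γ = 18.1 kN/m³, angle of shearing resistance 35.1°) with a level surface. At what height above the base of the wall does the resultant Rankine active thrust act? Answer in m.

2.67 m

K_a = 0.2698.
The pressure distribution is triangular, so the resultant acts at H/3 above the base = 8.0/3 = 2.667 m.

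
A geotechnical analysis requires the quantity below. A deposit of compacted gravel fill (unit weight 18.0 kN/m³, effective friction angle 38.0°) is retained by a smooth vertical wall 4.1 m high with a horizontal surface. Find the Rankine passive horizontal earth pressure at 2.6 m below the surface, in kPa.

197 kPa

K_p = (1 + sin φ)/(1 − sin φ) = 4.204.
σ_h = K_p γ z = 4.204 × 18.0 × 2.6 = 196.7 kPa.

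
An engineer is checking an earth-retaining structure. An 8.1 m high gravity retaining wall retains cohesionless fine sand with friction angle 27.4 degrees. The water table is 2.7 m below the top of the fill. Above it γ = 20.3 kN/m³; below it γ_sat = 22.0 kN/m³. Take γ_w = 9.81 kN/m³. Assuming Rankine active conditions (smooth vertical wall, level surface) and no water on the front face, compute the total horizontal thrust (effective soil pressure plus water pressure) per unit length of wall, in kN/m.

K_a = tan²(45° − φ/2) = 0.3697.
γ' = 22.0 − 9.81 = 12.19 kN/m³. Depth below WT = 5.4 m.
σ'_h at WT = K_a γ d_w = 20.26 kPa; at base = 20.26 + K_a γ' × 5.4 = 44.60 kPa.
P₁ (0–2.7 m) = ½×20.26×2.7 = 27.35. P₂ (2.7–8.1 m) = ½(20.26+44.60)×5.4 = 175.1.
P_w = ½ γ_w h₂² = 0.5×9.81×5.4² = 143.0. Total = 27.35+175.1+143.0 = 345.5 kN/m.

346 kN/m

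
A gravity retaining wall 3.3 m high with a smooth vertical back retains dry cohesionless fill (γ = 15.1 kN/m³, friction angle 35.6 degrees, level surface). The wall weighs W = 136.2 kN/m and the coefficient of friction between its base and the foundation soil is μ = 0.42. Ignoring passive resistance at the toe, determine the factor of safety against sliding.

2.63

K_a = tan²(45° − 35.6°/2) = 0.2641.
P_a = ½K_aγH² = 0.5×0.2641×15.1×3.3² = 21.72 kN/m, acting at H/3 = 1.100 m above the base.
FS_sliding = μW / P_a = 0.42×136.2 / 21.72 = 2.634.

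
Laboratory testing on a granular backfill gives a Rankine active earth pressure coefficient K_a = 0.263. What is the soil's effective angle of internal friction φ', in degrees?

K_a = tan²(45° − φ/2) ⇒ 45° − φ/2 = arctan(√0.263) = 27.15°.
φ = 2(45° − 27.15°) = 35.70°.

35.7°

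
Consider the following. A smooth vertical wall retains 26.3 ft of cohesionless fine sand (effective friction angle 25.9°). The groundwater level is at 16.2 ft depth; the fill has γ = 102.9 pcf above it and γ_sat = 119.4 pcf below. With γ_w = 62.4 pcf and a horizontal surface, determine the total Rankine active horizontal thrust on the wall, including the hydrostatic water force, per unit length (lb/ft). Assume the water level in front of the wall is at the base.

16200 lb/ft

K_a = tan²(45° − φ/2) = 0.3920.
γ' = 119.4 − 62.4 = 57.00 pcf. Depth below WT = 10.1 ft.
σ'_h at WT = K_a γ d_w = 653.4 psf; at base = 653.4 + K_a γ' × 10.1 = 879.1 psf.
P₁ (0–16.2 ft) = ½×653.4×16.2 = 5293. P₂ (16.2–26.3 ft) = ½(653.4+879.1)×10.1 = 7739.
P_w = ½ γ_w h₂² = 0.5×62.4×10.1² = 3183. Total = 5293+7739+3183 = 16210 lb/ft.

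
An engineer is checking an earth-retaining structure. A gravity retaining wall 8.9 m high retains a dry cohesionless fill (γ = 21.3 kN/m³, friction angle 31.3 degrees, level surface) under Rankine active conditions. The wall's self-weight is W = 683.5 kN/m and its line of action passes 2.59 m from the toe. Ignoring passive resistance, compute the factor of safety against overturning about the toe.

2.24

K_a = tan²(45° − 31.3°/2) = 0.3162.
P_a = ½K_aγH² = 0.5×0.3162×21.3×8.9² = 266.7 kN/m, acting at H/3 = 2.967 m above the base.
Overturning moment M_o = P_a × H/3 = 266.7 × 2.967 = 791.3.
Resisting moment M_r = W × 2.59 = 683.5 × 2.59 = 1770.
FS_overturning = M_r/M_o = 1770/791.3 = 2.237.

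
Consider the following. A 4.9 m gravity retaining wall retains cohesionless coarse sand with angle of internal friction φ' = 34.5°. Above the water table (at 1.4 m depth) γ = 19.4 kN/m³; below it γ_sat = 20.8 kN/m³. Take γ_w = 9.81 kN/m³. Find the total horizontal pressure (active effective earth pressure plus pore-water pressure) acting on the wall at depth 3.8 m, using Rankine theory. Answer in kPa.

38.4 kPa

K_a = (1 − sin φ)/(1 + sin φ) = 0.2768.
γ' = 20.8 − 9.81 = 10.99 kN/m³.
Effective vertical stress at 3.8 m: σ'_v = 19.4×1.4 + 10.99×2.40 = 53.54 kPa.
σ'_h = K_a σ'_v = 0.2768 × 53.54 = 14.82 kPa; u = γ_w × 2.40 = 23.54 kPa.
Total σ_h = 14.82 + 23.54 = 38.36 kPa.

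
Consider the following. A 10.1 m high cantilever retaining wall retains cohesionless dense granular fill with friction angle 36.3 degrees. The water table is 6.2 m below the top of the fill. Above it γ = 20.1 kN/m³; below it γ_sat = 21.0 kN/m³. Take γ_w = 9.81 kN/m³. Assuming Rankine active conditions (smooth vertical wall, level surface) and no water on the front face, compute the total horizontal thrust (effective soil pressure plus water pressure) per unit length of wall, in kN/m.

320 kN/m

K_a = tan²(45° − φ/2) = 0.2563.
γ' = 21.0 − 9.81 = 11.19 kN/m³. Depth below WT = 3.9 m.
σ'_h at WT = K_a γ d_w = 31.94 kPa; at base = 31.94 + K_a γ' × 3.9 = 43.12 kPa.
P₁ (0–6.2 m) = ½×31.94×6.2 = 99.00. P₂ (6.2–10.1 m) = ½(31.94+43.12)×3.9 = 146.4.
P_w = ½ γ_w h₂² = 0.5×9.81×3.9² = 74.61. Total = 99.00+146.4+74.61 = 320.0 kN/m.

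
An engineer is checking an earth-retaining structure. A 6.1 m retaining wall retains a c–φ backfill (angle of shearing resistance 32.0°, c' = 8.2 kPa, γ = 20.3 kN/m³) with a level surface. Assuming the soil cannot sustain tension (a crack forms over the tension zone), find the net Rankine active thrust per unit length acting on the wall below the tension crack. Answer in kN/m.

K_a = 0.3073; √K_a = 0.5543.
Tension-crack depth z_c = 2c/(γ√K_a) = 2×8.2/(20.3×0.5543) = 1.457 m.
σ_a at base = K_a γ H − 2c√K_a = 0.3073×20.3×6.1 − 2×8.2×0.5543 = 28.96 kPa.
P_a = ½ × 28.96 × (H − z_c) = 0.5×28.96×4.643 = 67.22 kN/m.

67.2 kN/m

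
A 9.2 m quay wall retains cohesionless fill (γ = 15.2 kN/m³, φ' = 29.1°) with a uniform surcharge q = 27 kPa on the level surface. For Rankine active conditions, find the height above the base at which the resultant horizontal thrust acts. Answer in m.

3.49 m

K_a = 0.3456.
Triangular part P₁ = ½K_aγH² = 222.3 at H/3 = 3.067 m; rectangular part P₂ = K_a q H = 85.84 at H/2 = 4.600 m.
ȳ = (P₁·3.067 + P₂·4.600)/(P₁+P₂) = 3.494 m.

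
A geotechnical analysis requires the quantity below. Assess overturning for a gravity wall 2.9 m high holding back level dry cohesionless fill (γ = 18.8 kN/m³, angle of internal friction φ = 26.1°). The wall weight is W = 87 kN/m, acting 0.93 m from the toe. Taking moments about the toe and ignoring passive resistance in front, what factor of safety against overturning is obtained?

2.72

K_a = tan²(45° − 26.1°/2) = 0.3889.
P_a = ½K_aγH² = 0.5×0.3889×18.8×2.9² = 30.75 kN/m, acting at H/3 = 0.9667 m above the base.
Overturning moment M_o = P_a × H/3 = 30.75 × 0.9667 = 29.72.
Resisting moment M_r = W × 0.93 = 87 × 0.93 = 80.91.
FS_overturning = M_r/M_o = 80.91/29.72 = 2.722.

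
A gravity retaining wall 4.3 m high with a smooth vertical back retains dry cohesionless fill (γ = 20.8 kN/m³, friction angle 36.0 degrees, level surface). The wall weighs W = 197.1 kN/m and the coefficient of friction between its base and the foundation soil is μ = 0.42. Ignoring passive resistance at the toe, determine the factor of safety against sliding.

K_a = tan²(45° − 36.0°/2) = 0.2596.
P_a = ½K_aγH² = 0.5×0.2596×20.8×4.3² = 49.92 kN/m, acting at H/3 = 1.433 m above the base.
FS_sliding = μW / P_a = 0.42×197.1 / 49.92 = 1.658.

1.66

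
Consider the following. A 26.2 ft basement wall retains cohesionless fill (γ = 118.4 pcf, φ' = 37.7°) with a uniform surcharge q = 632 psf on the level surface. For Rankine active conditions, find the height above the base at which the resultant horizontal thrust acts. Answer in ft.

K_a = 0.2411.
Triangular part P₁ = ½K_aγH² = 9796 at H/3 = 8.733 ft; rectangular part P₂ = K_a q H = 3992 at H/2 = 13.10 ft.
ȳ = (P₁·8.733 + P₂·13.10)/(P₁+P₂) = 9.998 ft.

10.00 ft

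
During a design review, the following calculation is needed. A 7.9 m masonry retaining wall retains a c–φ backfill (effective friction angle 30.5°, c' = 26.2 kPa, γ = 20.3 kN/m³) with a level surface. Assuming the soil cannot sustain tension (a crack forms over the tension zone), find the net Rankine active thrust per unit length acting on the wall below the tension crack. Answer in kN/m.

K_a = 0.3267; √K_a = 0.5715.
Tension-crack depth z_c = 2c/(γ√K_a) = 2×26.2/(20.3×0.5715) = 4.516 m.
σ_a at base = K_a γ H − 2c√K_a = 0.3267×20.3×7.9 − 2×26.2×0.5715 = 22.44 kPa.
P_a = ½ × 22.44 × (H − z_c) = 0.5×22.44×3.384 = 37.96 kN/m.

38.0 kN/m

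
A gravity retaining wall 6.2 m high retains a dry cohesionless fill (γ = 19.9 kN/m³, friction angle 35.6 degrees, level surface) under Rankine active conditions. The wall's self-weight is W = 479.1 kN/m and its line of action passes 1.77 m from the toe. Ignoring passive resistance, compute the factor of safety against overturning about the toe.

K_a = tan²(45° − 35.6°/2) = 0.2641.
P_a = ½K_aγH² = 0.5×0.2641×19.9×6.2² = 101.0 kN/m, acting at H/3 = 2.067 m above the base.
Overturning moment M_o = P_a × H/3 = 101.0 × 2.067 = 208.8.
Resisting moment M_r = W × 1.77 = 479.1 × 1.77 = 848.0.
FS_overturning = M_r/M_o = 848.0/208.8 = 4.062.

4.06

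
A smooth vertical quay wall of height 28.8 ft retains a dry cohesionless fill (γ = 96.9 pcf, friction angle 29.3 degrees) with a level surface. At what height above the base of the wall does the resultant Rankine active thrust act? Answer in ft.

K_a = 0.3428.
The pressure distribution is triangular, so the resultant acts at H/3 above the base = 28.8/3 = 9.600 ft.

9.60 ft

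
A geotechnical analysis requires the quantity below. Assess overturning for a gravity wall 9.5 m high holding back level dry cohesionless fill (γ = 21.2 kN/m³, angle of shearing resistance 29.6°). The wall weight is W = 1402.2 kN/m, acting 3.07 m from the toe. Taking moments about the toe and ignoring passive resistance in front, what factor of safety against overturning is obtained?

K_a = tan²(45° − 29.6°/2) = 0.3387.
P_a = ½K_aγH² = 0.5×0.3387×21.2×9.5² = 324.1 kN/m, acting at H/3 = 3.167 m above the base.
Overturning moment M_o = P_a × H/3 = 324.1 × 3.167 = 1026.
Resisting moment M_r = W × 3.07 = 1402.2 × 3.07 = 4305.
FS_overturning = M_r/M_o = 4305/1026 = 4.195.

4.19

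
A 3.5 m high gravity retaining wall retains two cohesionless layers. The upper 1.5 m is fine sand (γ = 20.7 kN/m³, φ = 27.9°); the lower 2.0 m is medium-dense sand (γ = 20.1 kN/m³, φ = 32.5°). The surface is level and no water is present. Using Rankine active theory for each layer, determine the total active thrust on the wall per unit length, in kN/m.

39.2 kN/m

K_a1 = tan²(45°−27.9°/2) = 0.3625; K_a2 = tan²(45°−32.5°/2) = 0.3010.
Layer 1: σ at base = K_a1 γ₁ h₁ = 11.25 kPa; P₁ = ½×11.25×1.5 = 8.441.
Layer 2: σ_v at top = γ₁h₁ = 31.05; σ_h top = K_a2×31.05 = 9.346; σ_h base = K_a2×(31.05+20.1×2.0) = 21.45.
P₂ = ½(9.346+21.45)×2.0 = 30.79. Total P_a = 8.441+30.79 = 39.23 kN/m.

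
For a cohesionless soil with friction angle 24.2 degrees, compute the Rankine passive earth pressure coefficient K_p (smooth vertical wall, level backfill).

2.39

K_p = (1 + sin φ)/(1 − sin φ) = tan²(45° + 24.2°/2) = 2.389.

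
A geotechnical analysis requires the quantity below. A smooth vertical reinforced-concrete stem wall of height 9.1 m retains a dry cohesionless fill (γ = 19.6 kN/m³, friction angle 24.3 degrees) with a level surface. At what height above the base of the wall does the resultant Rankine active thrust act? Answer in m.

K_a = 0.4169.
The pressure distribution is triangular, so the resultant acts at H/3 above the base = 9.1/3 = 3.033 m.

3.03 m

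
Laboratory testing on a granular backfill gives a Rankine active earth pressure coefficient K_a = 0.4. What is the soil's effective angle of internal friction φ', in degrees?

K_a = tan²(45° − φ/2) ⇒ 45° − φ/2 = arctan(√0.4) = 32.31°.
φ = 2(45° − 32.31°) = 25.38°.

25.4°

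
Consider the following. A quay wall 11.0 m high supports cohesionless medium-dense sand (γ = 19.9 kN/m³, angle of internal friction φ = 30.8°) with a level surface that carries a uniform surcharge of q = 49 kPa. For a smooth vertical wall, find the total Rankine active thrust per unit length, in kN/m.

562 kN/m

K_a = tan²(45° − φ/2) = 0.3227.
Soil triangle: ½ K_a γ H² = 0.5×0.3227×19.9×11.0² = 388.5 kN/m.
Surcharge rectangle: K_a q H = 0.3227×49×11.0 = 173.9 kN/m.
Total = 388.5 + 173.9 = 562.5 kN/m.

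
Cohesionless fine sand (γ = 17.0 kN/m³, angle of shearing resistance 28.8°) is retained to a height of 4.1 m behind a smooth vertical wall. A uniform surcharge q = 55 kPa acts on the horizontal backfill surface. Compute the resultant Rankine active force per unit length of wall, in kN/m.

129 kN/m

K_a = tan²(45° − φ/2) = 0.3498.
Soil triangle: ½ K_a γ H² = 0.5×0.3498×17.0×4.1² = 49.97 kN/m.
Surcharge rectangle: K_a q H = 0.3498×55×4.1 = 78.87 kN/m.
Total = 49.97 + 78.87 = 128.8 kN/m.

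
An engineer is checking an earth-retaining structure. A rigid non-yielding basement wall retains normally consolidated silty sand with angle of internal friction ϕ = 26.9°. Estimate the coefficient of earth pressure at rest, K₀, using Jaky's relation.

0.548

K₀ = 1 − sin φ' = 1 − sin 26.9° = 0.5476.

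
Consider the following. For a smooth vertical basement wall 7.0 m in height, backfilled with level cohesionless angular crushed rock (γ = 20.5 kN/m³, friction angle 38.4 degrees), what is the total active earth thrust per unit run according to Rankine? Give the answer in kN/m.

K_a = tan²(45° − φ/2) = 0.2337.
P_a = ½ K_a γ H² = 0.5 × 0.2337 × 20.5 × 7.0² = 117.4 kN/m.

117 kN/m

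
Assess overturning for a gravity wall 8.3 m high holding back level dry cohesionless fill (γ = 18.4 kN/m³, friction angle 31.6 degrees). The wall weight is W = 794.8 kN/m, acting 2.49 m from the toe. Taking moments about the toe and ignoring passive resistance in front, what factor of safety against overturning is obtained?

K_a = tan²(45° − 31.6°/2) = 0.3123.
P_a = ½K_aγH² = 0.5×0.3123×18.4×8.3² = 198.0 kN/m, acting at H/3 = 2.767 m above the base.
Overturning moment M_o = P_a × H/3 = 198.0 × 2.767 = 547.7.
Resisting moment M_r = W × 2.49 = 794.8 × 2.49 = 1979.
FS_overturning = M_r/M_o = 1979/547.7 = 3.613.

3.61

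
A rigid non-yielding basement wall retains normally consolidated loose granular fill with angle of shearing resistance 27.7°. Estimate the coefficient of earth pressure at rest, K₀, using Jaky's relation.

0.535

K₀ = 1 − sin φ' = 1 − sin 27.7° = 0.5352.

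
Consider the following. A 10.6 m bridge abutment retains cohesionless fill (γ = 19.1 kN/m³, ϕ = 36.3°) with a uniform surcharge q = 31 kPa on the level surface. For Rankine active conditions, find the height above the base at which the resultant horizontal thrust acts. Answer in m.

3.95 m

K_a = 0.2563.
Triangular part P₁ = ½K_aγH² = 275.0 at H/3 = 3.533 m; rectangular part P₂ = K_a q H = 84.21 at H/2 = 5.300 m.
ȳ = (P₁·3.533 + P₂·5.300)/(P₁+P₂) = 3.948 m.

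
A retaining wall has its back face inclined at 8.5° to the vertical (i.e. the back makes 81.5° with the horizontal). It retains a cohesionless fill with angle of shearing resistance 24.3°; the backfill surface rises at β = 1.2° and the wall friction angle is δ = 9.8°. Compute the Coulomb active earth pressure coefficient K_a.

0.453

K_a = sin²(α+φ) / [sin²α · sin(α−δ) · (1 + √{sin(φ+δ)sin(φ−β) / (sin(α−δ)sin(α+β))})²].
With α = 81.5°, φ = 24.3°, δ = 9.8°, β = 1.2°: K_a = 0.4531.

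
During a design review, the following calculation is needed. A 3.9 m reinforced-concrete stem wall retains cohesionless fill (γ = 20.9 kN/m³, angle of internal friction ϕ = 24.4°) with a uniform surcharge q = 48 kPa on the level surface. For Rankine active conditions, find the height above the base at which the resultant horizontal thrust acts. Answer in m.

1.65 m

K_a = 0.4153.
Triangular part P₁ = ½K_aγH² = 66.01 at H/3 = 1.300 m; rectangular part P₂ = K_a q H = 77.75 at H/2 = 1.950 m.
ȳ = (P₁·1.300 + P₂·1.950)/(P₁+P₂) = 1.652 m.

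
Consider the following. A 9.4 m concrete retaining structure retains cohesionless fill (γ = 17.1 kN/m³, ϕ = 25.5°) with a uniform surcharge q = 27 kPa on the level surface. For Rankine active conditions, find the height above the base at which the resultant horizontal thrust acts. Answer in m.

3.53 m

K_a = 0.3981.
Triangular part P₁ = ½K_aγH² = 300.8 at H/3 = 3.133 m; rectangular part P₂ = K_a q H = 101.0 at H/2 = 4.700 m.
ȳ = (P₁·3.133 + P₂·4.700)/(P₁+P₂) = 3.527 m.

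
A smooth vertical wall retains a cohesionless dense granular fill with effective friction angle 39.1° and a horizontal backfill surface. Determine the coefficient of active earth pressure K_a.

0.226

K_a = tan²(45° − φ/2) = tan²(25.45°) = 0.2265.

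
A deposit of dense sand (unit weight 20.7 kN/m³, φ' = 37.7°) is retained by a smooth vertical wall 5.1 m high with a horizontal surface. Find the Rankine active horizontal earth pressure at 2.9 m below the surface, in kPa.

14.5 kPa

K_a = (1 − sin φ)/(1 + sin φ) = 0.2411.
σ_h = K_a γ z = 0.2411 × 20.7 × 2.9 = 14.47 kPa.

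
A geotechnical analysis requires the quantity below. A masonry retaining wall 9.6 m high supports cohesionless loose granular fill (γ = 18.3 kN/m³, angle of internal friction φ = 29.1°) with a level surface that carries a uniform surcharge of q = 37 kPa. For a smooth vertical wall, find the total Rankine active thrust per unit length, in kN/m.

414 kN/m

K_a = tan²(45° − φ/2) = 0.3456.
Soil triangle: ½ K_a γ H² = 0.5×0.3456×18.3×9.6² = 291.4 kN/m.
Surcharge rectangle: K_a q H = 0.3456×37×9.6 = 122.8 kN/m.
Total = 291.4 + 122.8 = 414.2 kN/m.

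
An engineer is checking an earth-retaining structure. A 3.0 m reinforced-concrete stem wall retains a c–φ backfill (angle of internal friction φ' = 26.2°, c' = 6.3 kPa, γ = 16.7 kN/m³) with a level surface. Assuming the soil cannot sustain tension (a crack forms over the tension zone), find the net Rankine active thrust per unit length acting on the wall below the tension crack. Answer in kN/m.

10.3 kN/m

K_a = 0.3874; √K_a = 0.6224.
Tension-crack depth z_c = 2c/(γ√K_a) = 2×6.3/(16.7×0.6224) = 1.212 m.
σ_a at base = K_a γ H − 2c√K_a = 0.3874×16.7×3.0 − 2×6.3×0.6224 = 11.57 kPa.
P_a = ½ × 11.57 × (H − z_c) = 0.5×11.57×1.788 = 10.34 kN/m.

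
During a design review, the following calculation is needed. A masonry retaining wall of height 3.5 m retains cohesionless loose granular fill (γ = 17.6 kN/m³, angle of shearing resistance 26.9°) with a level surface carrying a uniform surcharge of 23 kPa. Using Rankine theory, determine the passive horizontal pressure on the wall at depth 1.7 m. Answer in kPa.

140 kPa

K_p = (1 + sin φ)/(1 − sin φ) = 2.653.
σ_v = γz + q = 17.6 × 1.7 + 23 = 52.92 kPa.
σ_h = K_p σ_v = 2.653 × 52.92 = 140.4 kPa.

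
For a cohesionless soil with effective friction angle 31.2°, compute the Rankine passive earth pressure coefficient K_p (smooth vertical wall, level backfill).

K_p = (1 + sin φ)/(1 − sin φ) = tan²(45° + 31.2°/2) = 3.150.

3.15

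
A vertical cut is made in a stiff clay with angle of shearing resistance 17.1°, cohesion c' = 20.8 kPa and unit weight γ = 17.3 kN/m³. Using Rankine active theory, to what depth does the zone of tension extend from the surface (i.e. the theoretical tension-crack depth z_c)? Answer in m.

K_a = tan²(45° − 17.1°/2) = 0.5455; √K_a = 0.7386.
The active pressure is zero where K_a γ z = 2c√K_a, so z_c = 2c/(γ√K_a) = 2×20.8/(17.3×0.7386) = 3.256 m.

3.26 m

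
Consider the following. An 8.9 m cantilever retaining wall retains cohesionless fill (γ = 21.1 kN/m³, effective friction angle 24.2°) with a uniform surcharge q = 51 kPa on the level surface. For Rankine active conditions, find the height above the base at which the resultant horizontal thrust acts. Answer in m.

3.49 m

K_a = 0.4185.
Triangular part P₁ = ½K_aγH² = 349.7 at H/3 = 2.967 m; rectangular part P₂ = K_a q H = 190.0 at H/2 = 4.450 m.
ȳ = (P₁·2.967 + P₂·4.450)/(P₁+P₂) = 3.489 m.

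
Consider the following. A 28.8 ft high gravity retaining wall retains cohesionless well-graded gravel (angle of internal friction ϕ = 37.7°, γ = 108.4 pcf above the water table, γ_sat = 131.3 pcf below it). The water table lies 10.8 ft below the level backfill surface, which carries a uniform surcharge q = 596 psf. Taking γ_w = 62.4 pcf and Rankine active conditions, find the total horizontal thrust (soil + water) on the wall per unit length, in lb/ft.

23500 lb/ft

K_a = tan²(45° − φ/2) = 0.2411.
γ' = 131.3 − 62.4 = 68.90 pcf. h₂ = H − d_w = 18.0 ft.
σ'_h: at surface K_a·q = 143.7; at WT K_a(q+γd_w) = 425.9; at base K_a(q+γd_w+γ'h₂) = 724.8 psf.
P₁ = ½(143.7+425.9)×10.8 = 3076; P₂ = ½(425.9+724.8)×18.0 = 10360; P_w = ½γ_w h₂² = 10110.
Total = 3076+10360+10110 = 23540 lb/ft.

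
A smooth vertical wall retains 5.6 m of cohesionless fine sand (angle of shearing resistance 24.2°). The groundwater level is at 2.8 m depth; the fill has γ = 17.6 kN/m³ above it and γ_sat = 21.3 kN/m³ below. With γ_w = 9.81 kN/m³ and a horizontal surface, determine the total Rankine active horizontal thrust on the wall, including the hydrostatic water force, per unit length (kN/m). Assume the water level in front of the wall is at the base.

K_a = tan²(45° − φ/2) = 0.4185.
γ' = 21.3 − 9.81 = 11.49 kN/m³. Depth below WT = 2.8 m.
σ'_h at WT = K_a γ d_w = 20.62 kPa; at base = 20.62 + K_a γ' × 2.8 = 34.09 kPa.
P₁ (0–2.8 m) = ½×20.62×2.8 = 28.87. P₂ (2.8–5.6 m) = ½(20.62+34.09)×2.8 = 76.60.
P_w = ½ γ_w h₂² = 0.5×9.81×2.8² = 38.46. Total = 28.87+76.60+38.46 = 143.9 kN/m.

144 kN/m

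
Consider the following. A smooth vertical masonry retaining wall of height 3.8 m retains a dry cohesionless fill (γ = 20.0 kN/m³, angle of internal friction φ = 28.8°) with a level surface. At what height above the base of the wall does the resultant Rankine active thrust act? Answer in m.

K_a = 0.3498.
The pressure distribution is triangular, so the resultant acts at H/3 above the base = 3.8/3 = 1.267 m.

1.27 m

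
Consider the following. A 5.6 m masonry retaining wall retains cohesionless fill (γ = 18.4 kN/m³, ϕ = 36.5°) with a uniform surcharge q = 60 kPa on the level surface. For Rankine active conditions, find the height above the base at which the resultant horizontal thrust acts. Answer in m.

K_a = 0.2541.
Triangular part P₁ = ½K_aγH² = 73.30 at H/3 = 1.867 m; rectangular part P₂ = K_a q H = 85.36 at H/2 = 2.800 m.
ȳ = (P₁·1.867 + P₂·2.800)/(P₁+P₂) = 2.369 m.

2.37 m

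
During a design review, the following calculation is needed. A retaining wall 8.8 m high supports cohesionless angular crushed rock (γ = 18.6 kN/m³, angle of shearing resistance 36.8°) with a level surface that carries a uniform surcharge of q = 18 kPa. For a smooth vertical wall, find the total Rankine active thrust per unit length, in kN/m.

220 kN/m

K_a = tan²(45° − φ/2) = 0.2508.
Soil triangle: ½ K_a γ H² = 0.5×0.2508×18.6×8.8² = 180.6 kN/m.
Surcharge rectangle: K_a q H = 0.2508×18×8.8 = 39.72 kN/m.
Total = 180.6 + 39.72 = 220.3 kN/m.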